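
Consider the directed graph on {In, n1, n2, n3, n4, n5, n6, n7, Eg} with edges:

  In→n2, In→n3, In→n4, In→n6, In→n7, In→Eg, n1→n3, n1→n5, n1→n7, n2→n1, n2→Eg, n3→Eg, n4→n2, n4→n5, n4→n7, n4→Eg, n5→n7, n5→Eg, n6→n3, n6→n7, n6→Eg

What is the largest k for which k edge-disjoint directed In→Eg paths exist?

5

Assign every edge capacity 1; by Menger, the answer equals the max flow.
Path In→Eg (+1); total 1.
Path In→n2→Eg (+1); total 2.
Path In→n3→Eg (+1); total 3.
Path In→n4→Eg (+1); total 4.
Path In→n6→Eg (+1); total 5.
No residual In→Eg path; max flow = 5.
Certifying cut of size 5: {In→Eg, In→n2, In→n3, In→n4, In→n6}.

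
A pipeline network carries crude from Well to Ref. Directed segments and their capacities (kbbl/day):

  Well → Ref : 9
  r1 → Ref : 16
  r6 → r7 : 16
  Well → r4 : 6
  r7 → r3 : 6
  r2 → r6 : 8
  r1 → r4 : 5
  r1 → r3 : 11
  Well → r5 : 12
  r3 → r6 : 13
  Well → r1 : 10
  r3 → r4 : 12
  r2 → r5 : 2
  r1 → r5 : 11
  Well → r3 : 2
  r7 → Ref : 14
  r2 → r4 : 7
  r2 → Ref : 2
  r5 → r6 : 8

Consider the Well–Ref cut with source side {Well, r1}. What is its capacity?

72

Edges leaving {Well, r1}: Well→r3 (2), Well→r4 (6), Well→r5 (12), Well→Ref (9), r1→r3 (11), r1→r4 (5), r1→r5 (11), r1→Ref (16).
Cut capacity = 2 + 6 + 12 + 9 + 11 + 5 + 11 + 16 = 72.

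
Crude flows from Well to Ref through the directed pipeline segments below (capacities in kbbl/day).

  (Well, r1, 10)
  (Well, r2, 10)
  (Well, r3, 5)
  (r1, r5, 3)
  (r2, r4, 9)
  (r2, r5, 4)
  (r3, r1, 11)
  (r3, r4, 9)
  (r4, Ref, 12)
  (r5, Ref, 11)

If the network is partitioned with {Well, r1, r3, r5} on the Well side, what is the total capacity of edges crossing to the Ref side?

Edges leaving {Well, r1, r3, r5}: Well→r2 (10), r3→r4 (9), r5→Ref (11).
Cut capacity = 10 + 9 + 11 = 30.

30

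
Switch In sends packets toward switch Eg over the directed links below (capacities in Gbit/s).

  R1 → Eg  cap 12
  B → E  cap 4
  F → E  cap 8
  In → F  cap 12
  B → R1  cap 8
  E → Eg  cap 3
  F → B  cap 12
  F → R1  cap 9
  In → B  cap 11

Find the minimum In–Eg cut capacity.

15

Augment In→B→E→Eg: bottleneck 3, flow now 3.
Augment In→B→R1→Eg: bottleneck 8, flow now 11.
Augment In→F→R1→Eg: bottleneck 4, flow now 15.
No augmenting path remains; maximum flow = 15.
By max-flow min-cut, the minimum cut capacity equals the max flow.
In the residual graph, reachable from In: {In, B, F, E, R1}.
Min-cut edges: E→Eg (3), R1→Eg (12); capacity 3 + 12 = 15.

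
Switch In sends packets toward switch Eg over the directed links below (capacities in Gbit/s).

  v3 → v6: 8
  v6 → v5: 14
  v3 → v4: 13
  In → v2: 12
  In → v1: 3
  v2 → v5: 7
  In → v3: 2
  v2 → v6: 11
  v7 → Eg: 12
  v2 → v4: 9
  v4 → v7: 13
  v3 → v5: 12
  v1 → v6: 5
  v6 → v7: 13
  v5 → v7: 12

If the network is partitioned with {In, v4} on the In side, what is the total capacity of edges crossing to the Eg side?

Edges leaving {In, v4}: In→v1 (3), In→v2 (12), In→v3 (2), v4→v7 (13).
Cut capacity = 3 + 12 + 2 + 13 = 30.

30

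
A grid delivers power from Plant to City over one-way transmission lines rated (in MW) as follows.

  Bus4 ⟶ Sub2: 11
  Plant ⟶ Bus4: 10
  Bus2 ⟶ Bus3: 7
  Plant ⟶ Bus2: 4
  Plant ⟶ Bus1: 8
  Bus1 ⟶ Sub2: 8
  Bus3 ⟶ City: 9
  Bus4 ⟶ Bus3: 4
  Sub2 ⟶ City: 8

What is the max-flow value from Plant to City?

16

Augment Plant→Bus4→Sub2→City: bottleneck 8, flow now 8.
Augment Plant→Bus4→Bus3→City: bottleneck 2, flow now 10.
Augment Plant→Bus2→Bus3→City: bottleneck 4, flow now 14.
Augment Plant→Bus1→Sub2→Bus4→Bus3→City: bottleneck 2, flow now 16. (uses reverse residual edge)
No augmenting path remains; maximum flow = 16.
In the residual graph, reachable from Plant: {Plant, Bus4, Bus1, Sub2}.
Min-cut edges: Plant→Bus2 (4), Bus4→Bus3 (4), Sub2→City (8); capacity 4 + 4 + 8 = 16.
This cut is saturated, so no flow can exceed 16.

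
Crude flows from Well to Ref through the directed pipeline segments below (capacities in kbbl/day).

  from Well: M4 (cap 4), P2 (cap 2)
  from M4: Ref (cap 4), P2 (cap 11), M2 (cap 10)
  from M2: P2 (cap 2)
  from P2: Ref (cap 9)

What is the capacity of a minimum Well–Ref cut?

6

Augment Well→M4→Ref: bottleneck 4, flow now 4.
Augment Well→P2→Ref: bottleneck 2, flow now 6.
No augmenting path remains; maximum flow = 6.
By max-flow min-cut, the minimum cut capacity equals the max flow.
In the residual graph, reachable from Well: {Well}.
Min-cut edges: Well→M4 (4), Well→P2 (2); capacity 4 + 2 = 6.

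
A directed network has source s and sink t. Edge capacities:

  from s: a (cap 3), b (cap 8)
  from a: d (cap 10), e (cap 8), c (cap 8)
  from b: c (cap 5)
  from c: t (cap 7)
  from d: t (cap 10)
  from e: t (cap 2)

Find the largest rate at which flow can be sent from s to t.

Augment s→a→c→t: bottleneck 3, flow now 3.
Augment s→b→c→t: bottleneck 4, flow now 7.
Augment s→b→c→a→d→t: bottleneck 1, flow now 8. (uses reverse residual edge)
No augmenting path remains; maximum flow = 8.
In the residual graph, reachable from s: {s, b}.
Min-cut edges: s→a (3), b→c (5); capacity 3 + 5 = 8.
This cut is saturated, so no flow can exceed 8.

8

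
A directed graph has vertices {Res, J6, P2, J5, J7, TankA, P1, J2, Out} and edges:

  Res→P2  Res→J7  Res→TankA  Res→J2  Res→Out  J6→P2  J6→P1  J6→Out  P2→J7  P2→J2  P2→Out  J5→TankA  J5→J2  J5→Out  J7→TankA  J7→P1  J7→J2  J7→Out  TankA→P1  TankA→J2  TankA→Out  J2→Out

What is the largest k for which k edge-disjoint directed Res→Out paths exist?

5

Assign every edge capacity 1; by Menger, the answer equals the max flow.
Path Res→Out (+1); total 1.
Path Res→P2→Out (+1); total 2.
Path Res→J7→Out (+1); total 3.
Path Res→TankA→Out (+1); total 4.
Path Res→J2→Out (+1); total 5.
No residual Res→Out path; max flow = 5.
Certifying cut of size 5: {Res→J2, Res→J7, Res→Out, Res→P2, Res→TankA}.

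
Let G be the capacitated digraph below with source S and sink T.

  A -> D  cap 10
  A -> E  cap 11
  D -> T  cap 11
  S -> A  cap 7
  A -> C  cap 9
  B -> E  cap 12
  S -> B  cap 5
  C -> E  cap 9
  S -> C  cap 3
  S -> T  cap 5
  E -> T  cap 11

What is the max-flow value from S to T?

20

Augment S→T: bottleneck 5, flow now 5.
Augment S→A→D→T: bottleneck 7, flow now 12.
Augment S→B→E→T: bottleneck 5, flow now 17.
Augment S→C→E→T: bottleneck 3, flow now 20.
No augmenting path remains; maximum flow = 20.
In the residual graph, reachable from S: {S}.
Min-cut edges: S→A (7), S→B (5), S→C (3), S→T (5); capacity 7 + 5 + 3 + 5 = 20.
This cut is saturated, so no flow can exceed 20.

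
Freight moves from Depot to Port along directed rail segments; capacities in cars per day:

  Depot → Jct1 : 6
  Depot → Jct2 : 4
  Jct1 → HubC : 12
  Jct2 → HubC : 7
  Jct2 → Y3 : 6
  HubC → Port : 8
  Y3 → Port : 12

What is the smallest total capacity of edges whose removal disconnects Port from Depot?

Augment Depot→Jct1→HubC→Port: bottleneck 6, flow now 6.
Augment Depot→Jct2→HubC→Port: bottleneck 2, flow now 8.
Augment Depot→Jct2→Y3→Port: bottleneck 2, flow now 10.
No augmenting path remains; maximum flow = 10.
By max-flow min-cut, the minimum cut capacity equals the max flow.
In the residual graph, reachable from Depot: {Depot}.
Min-cut edges: Depot→Jct1 (6), Depot→Jct2 (4); capacity 6 + 4 = 10.

10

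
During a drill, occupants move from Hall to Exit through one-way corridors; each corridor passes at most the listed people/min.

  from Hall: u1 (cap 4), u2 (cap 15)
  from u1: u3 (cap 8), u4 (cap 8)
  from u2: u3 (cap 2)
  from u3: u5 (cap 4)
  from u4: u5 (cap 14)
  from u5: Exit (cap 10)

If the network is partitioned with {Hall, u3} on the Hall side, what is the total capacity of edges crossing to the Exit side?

Edges leaving {Hall, u3}: Hall→u1 (4), Hall→u2 (15), u3→u5 (4).
Cut capacity = 4 + 15 + 4 = 23.

23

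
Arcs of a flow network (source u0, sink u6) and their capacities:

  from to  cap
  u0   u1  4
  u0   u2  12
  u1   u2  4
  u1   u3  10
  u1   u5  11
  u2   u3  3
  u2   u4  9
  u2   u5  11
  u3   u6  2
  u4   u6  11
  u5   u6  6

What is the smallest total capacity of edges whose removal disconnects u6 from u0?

Augment u0→u1→u3→u6: bottleneck 2, flow now 2.
Augment u0→u1→u5→u6: bottleneck 2, flow now 4.
Augment u0→u2→u4→u6: bottleneck 9, flow now 13.
Augment u0→u2→u5→u6: bottleneck 3, flow now 16.
No augmenting path remains; maximum flow = 16.
By max-flow min-cut, the minimum cut capacity equals the max flow.
In the residual graph, reachable from u0: {u0}.
Min-cut edges: u0→u1 (4), u0→u2 (12); capacity 4 + 12 = 16.

16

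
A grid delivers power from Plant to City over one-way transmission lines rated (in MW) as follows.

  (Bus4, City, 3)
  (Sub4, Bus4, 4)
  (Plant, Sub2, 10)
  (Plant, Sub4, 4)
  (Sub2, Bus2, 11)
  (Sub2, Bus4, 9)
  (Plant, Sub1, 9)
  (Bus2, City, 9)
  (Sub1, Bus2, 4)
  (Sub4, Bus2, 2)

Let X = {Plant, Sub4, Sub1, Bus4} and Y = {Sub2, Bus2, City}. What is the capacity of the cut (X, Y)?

Edges leaving {Plant, Sub4, Sub1, Bus4}: Plant→Sub2 (10), Sub4→Bus2 (2), Sub1→Bus2 (4), Bus4→City (3).
Cut capacity = 10 + 2 + 4 + 3 = 19.

19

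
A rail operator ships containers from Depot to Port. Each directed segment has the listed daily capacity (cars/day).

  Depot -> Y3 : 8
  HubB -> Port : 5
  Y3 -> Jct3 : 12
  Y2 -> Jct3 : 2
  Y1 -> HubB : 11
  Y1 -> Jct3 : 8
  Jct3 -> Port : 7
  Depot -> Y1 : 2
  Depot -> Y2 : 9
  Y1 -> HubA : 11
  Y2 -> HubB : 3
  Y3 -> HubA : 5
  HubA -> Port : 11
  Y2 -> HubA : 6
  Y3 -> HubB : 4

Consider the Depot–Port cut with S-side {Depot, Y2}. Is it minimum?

No — its capacity is 21, but the minimum cut has capacity 19.

Given cut capacity: 8 + 2 + 6 + 2 + 3 = 21.
Augment Depot→Y3→HubA→Port: bottleneck 5, flow now 5.
Augment Depot→Y3→Jct3→Port: bottleneck 3, flow now 8.
Augment Depot→Y2→HubA→Port: bottleneck 6, flow now 14.
Augment Depot→Y2→Jct3→Port: bottleneck 2, flow now 16.
Augment Depot→Y2→HubB→Port: bottleneck 1, flow now 17.
Augment Depot→Y1→Jct3→Port: bottleneck 2, flow now 19.
No augmenting path remains; maximum flow = 19.
In the residual graph, reachable from Depot: {Depot}.
Min-cut edges: Depot→Y3 (8), Depot→Y2 (9), Depot→Y1 (2); capacity 8 + 9 + 2 = 19.
Cut capacity 21 exceeds the max flow 19, so it is not minimum.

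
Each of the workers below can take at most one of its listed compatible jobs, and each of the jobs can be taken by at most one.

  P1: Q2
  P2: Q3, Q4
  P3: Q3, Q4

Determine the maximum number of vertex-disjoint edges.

Unit-capacity flow: source→left, listed edges, right→sink; max matching = max flow.
Augmenting path P1→Q2 (+1); matched 1.
Augmenting path P2→Q3 (+1); matched 2.
Augmenting path P3→Q4 (+1); matched 3.
No augmenting path remains; maximum matching = 3.
König certificate: {P1, P2, P3} is a vertex cover of size 3 (every listed pair touches it), so no matching can be larger.

3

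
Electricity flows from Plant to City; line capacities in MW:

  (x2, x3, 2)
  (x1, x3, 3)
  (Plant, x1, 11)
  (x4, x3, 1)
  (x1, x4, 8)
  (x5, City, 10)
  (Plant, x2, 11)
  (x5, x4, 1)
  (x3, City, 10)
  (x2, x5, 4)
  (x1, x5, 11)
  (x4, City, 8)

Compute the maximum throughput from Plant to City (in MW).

17

Augment Plant→x1→x3→City: bottleneck 3, flow now 3.
Augment Plant→x1→x4→City: bottleneck 8, flow now 11.
Augment Plant→x2→x3→City: bottleneck 2, flow now 13.
Augment Plant→x2→x5→City: bottleneck 4, flow now 17.
No augmenting path remains; maximum flow = 17.
In the residual graph, reachable from Plant: {Plant, x2}.
Min-cut edges: Plant→x1 (11), x2→x3 (2), x2→x5 (4); capacity 11 + 2 + 4 = 17.
This cut is saturated, so no flow can exceed 17.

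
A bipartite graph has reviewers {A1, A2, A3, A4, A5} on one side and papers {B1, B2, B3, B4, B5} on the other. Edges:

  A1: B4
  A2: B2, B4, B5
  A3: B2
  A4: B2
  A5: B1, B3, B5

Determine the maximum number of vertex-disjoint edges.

4

Unit-capacity flow: source→left, listed edges, right→sink; max matching = max flow.
Augmenting path A1→B4 (+1); matched 1.
Augmenting path A2→B2 (+1); matched 2.
Augmenting path A5→B1 (+1); matched 3.
Augmenting path A3→B2→A2→B5 (+1); matched 4.
No augmenting path remains; maximum matching = 4.
König certificate: {A1, A2, A5, B2} is a vertex cover of size 4 (every listed pair touches it), so no matching can be larger.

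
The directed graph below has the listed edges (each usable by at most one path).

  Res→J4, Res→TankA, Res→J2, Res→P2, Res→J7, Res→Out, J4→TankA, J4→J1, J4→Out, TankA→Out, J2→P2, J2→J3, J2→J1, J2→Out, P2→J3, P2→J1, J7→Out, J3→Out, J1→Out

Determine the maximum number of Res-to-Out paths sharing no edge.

Assign every edge capacity 1; by Menger, the answer equals the max flow.
Path Res→Out (+1); total 1.
Path Res→J4→Out (+1); total 2.
Path Res→TankA→Out (+1); total 3.
Path Res→J2→Out (+1); total 4.
Path Res→J7→Out (+1); total 5.
Path Res→P2→J3→Out (+1); total 6.
No residual Res→Out path; max flow = 6.
Certifying cut of size 6: {Res→J2, Res→J4, Res→J7, Res→Out, Res→P2, Res→TankA}.

6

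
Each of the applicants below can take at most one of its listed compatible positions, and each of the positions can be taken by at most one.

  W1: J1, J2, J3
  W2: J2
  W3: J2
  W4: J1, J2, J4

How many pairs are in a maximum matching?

3

Unit-capacity flow: source→left, listed edges, right→sink; max matching = max flow.
Augmenting path W1→J1 (+1); matched 1.
Augmenting path W2→J2 (+1); matched 2.
Augmenting path W4→J4 (+1); matched 3.
No augmenting path remains; maximum matching = 3.
König certificate: {W1, W4, J2} is a vertex cover of size 3 (every listed pair touches it), so no matching can be larger.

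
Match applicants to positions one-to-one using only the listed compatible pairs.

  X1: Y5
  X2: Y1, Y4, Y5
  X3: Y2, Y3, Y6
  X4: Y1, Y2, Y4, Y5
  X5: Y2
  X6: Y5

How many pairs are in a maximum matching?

5

Unit-capacity flow: source→left, listed edges, right→sink; max matching = max flow.
Augmenting path X1→Y5 (+1); matched 1.
Augmenting path X2→Y1 (+1); matched 2.
Augmenting path X3→Y2 (+1); matched 3.
Augmenting path X4→Y4 (+1); matched 4.
Augmenting path X5→Y2→X3→Y3 (+1); matched 5.
No augmenting path remains; maximum matching = 5.
König certificate: {X2, X3, X4, X5, Y5} is a vertex cover of size 5 (every listed pair touches it), so no matching can be larger.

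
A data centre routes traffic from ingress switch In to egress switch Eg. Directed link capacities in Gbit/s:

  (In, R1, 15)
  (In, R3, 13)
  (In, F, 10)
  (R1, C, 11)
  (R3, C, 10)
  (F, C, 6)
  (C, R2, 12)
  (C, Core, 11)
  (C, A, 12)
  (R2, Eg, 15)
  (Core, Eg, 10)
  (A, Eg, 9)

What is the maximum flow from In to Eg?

27

Augment In→R1→C→R2→Eg: bottleneck 11, flow now 11.
Augment In→R3→C→R2→Eg: bottleneck 1, flow now 12.
Augment In→R3→C→Core→Eg: bottleneck 9, flow now 21.
Augment In→F→C→Core→Eg: bottleneck 1, flow now 22.
Augment In→F→C→A→Eg: bottleneck 5, flow now 27.
No augmenting path remains; maximum flow = 27.
In the residual graph, reachable from In: {In, R1, R3, F}.
Min-cut edges: R1→C (11), R3→C (10), F→C (6); capacity 11 + 10 + 6 = 27.
This cut is saturated, so no flow can exceed 27.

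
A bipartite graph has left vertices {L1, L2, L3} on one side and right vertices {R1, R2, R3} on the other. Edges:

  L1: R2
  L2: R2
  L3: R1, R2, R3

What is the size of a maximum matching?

2

Unit-capacity flow: source→left, listed edges, right→sink; max matching = max flow.
Augmenting path L1→R2 (+1); matched 1.
Augmenting path L3→R1 (+1); matched 2.
No augmenting path remains; maximum matching = 2.
König certificate: {L3, R2} is a vertex cover of size 2 (every listed pair touches it), so no matching can be larger.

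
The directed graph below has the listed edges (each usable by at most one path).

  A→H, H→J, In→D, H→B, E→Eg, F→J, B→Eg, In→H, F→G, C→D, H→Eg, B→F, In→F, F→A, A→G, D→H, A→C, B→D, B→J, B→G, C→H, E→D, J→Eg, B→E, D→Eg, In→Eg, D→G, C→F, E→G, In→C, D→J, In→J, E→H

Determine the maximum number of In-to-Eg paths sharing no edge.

5

Assign every edge capacity 1; by Menger, the answer equals the max flow.
Path In→Eg (+1); total 1.
Path In→D→Eg (+1); total 2.
Path In→H→Eg (+1); total 3.
Path In→J→Eg (+1); total 4.
Path In→C→H→B→Eg (+1); total 5.
No residual In→Eg path; max flow = 5.
Certifying cut of size 5: {D→Eg, H→B, H→Eg, In→Eg, J→Eg}.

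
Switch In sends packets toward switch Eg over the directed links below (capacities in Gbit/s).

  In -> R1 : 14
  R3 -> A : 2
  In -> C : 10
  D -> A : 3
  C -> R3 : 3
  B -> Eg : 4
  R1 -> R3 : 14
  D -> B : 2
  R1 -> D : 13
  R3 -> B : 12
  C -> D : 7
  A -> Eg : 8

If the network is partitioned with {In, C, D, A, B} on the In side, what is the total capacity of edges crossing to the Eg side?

29

Edges leaving {In, C, D, A, B}: In→R1 (14), C→R3 (3), A→Eg (8), B→Eg (4).
Cut capacity = 14 + 3 + 8 + 4 = 29.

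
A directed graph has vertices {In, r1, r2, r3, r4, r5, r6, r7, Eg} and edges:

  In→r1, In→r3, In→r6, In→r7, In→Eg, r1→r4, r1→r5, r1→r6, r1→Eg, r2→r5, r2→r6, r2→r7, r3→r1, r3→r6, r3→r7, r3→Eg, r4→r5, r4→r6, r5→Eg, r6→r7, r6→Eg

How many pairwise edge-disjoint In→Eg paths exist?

4

Assign every edge capacity 1; by Menger, the answer equals the max flow.
Path In→Eg (+1); total 1.
Path In→r1→Eg (+1); total 2.
Path In→r3→Eg (+1); total 3.
Path In→r6→Eg (+1); total 4.
No residual In→Eg path; max flow = 4.
Certifying cut of size 4: {In→Eg, In→r1, In→r3, In→r6}.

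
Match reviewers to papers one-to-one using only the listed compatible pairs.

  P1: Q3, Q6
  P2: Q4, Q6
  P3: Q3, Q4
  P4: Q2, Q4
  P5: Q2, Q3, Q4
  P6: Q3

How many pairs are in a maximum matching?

Unit-capacity flow: source→left, listed edges, right→sink; max matching = max flow.
Augmenting path P1→Q3 (+1); matched 1.
Augmenting path P2→Q4 (+1); matched 2.
Augmenting path P4→Q2 (+1); matched 3.
Augmenting path P3→Q3→P1→Q6 (+1); matched 4.
No augmenting path remains; maximum matching = 4.
König certificate: {Q2, Q3, Q4, Q6} is a vertex cover of size 4 (every listed pair touches it), so no matching can be larger.

4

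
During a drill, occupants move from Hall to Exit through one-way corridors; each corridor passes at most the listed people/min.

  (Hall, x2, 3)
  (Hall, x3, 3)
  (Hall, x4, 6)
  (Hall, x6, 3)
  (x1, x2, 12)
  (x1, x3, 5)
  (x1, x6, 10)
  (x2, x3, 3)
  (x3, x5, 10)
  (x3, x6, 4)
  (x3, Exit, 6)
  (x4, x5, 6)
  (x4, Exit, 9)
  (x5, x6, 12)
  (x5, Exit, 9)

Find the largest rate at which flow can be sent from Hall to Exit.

Augment Hall→x3→Exit: bottleneck 3, flow now 3.
Augment Hall→x4→Exit: bottleneck 6, flow now 9.
Augment Hall→x2→x3→Exit: bottleneck 3, flow now 12.
No augmenting path remains; maximum flow = 12.
In the residual graph, reachable from Hall: {Hall, x6}.
Min-cut edges: Hall→x2 (3), Hall→x3 (3), Hall→x4 (6); capacity 3 + 3 + 6 = 12.
This cut is saturated, so no flow can exceed 12.

12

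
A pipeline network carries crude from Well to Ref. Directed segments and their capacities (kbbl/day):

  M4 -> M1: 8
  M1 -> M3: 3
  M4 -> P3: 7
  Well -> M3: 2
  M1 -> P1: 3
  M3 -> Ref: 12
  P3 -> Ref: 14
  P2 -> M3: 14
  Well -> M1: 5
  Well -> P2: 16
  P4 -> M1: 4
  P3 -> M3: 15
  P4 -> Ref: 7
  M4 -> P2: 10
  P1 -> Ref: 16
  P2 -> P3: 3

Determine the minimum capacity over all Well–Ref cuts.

18

Augment Well→M3→Ref: bottleneck 2, flow now 2.
Augment Well→P2→P3→Ref: bottleneck 3, flow now 5.
Augment Well→P2→M3→Ref: bottleneck 10, flow now 15.
Augment Well→M1→P1→Ref: bottleneck 3, flow now 18.
No augmenting path remains; maximum flow = 18.
By max-flow min-cut, the minimum cut capacity equals the max flow.
In the residual graph, reachable from Well: {Well, P2, M3, M1}.
Min-cut edges: P2→P3 (3), M3→Ref (12), M1→P1 (3); capacity 3 + 12 + 3 = 18.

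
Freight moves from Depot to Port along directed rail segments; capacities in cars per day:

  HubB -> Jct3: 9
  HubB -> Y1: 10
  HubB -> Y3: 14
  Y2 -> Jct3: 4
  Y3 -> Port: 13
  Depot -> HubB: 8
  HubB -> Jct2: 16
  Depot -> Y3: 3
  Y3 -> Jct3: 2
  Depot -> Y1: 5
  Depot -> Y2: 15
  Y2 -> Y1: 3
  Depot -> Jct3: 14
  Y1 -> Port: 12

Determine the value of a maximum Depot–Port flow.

Augment Depot→Y3→Port: bottleneck 3, flow now 3.
Augment Depot→Y1→Port: bottleneck 5, flow now 8.
Augment Depot→HubB→Y3→Port: bottleneck 8, flow now 16.
Augment Depot→Y2→Y1→Port: bottleneck 3, flow now 19.
No augmenting path remains; maximum flow = 19.
In the residual graph, reachable from Depot: {Depot, Y2, Jct3}.
Min-cut edges: Depot→HubB (8), Depot→Y3 (3), Depot→Y1 (5), Y2→Y1 (3); capacity 8 + 3 + 5 + 3 = 19.
This cut is saturated, so no flow can exceed 19.

19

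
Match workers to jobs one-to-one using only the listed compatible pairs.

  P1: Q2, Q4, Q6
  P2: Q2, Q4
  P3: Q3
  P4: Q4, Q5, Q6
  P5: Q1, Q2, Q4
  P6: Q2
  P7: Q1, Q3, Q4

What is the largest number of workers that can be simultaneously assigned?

Unit-capacity flow: source→left, listed edges, right→sink; max matching = max flow.
Augmenting path P1→Q2 (+1); matched 1.
Augmenting path P2→Q4 (+1); matched 2.
Augmenting path P3→Q3 (+1); matched 3.
Augmenting path P4→Q5 (+1); matched 4.
Augmenting path P5→Q1 (+1); matched 5.
Augmenting path P6→Q2→P1→Q6 (+1); matched 6.
No augmenting path remains; maximum matching = 6.
König certificate: {P1, P4, Q1, Q2, Q3, Q4} is a vertex cover of size 6 (every listed pair touches it), so no matching can be larger.

6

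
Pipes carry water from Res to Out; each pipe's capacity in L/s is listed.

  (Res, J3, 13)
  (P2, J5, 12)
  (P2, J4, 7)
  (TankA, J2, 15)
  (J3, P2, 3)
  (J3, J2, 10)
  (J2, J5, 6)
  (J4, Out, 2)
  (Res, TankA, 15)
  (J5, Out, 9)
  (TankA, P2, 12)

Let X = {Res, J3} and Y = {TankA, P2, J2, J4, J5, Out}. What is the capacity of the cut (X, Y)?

Edges leaving {Res, J3}: Res→TankA (15), J3→P2 (3), J3→J2 (10).
Cut capacity = 15 + 3 + 10 = 28.

28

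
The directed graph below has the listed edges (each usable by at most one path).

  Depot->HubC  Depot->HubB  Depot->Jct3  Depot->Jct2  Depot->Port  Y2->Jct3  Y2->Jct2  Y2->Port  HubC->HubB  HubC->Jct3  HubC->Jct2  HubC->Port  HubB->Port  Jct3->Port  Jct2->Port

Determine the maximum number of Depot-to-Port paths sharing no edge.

5

Assign every edge capacity 1; by Menger, the answer equals the max flow.
Path Depot→Port (+1); total 1.
Path Depot→HubC→Port (+1); total 2.
Path Depot→HubB→Port (+1); total 3.
Path Depot→Jct3→Port (+1); total 4.
Path Depot→Jct2→Port (+1); total 5.
No residual Depot→Port path; max flow = 5.
Certifying cut of size 5: {Depot→HubB, Depot→HubC, Depot→Jct2, Depot→Jct3, Depot→Port}.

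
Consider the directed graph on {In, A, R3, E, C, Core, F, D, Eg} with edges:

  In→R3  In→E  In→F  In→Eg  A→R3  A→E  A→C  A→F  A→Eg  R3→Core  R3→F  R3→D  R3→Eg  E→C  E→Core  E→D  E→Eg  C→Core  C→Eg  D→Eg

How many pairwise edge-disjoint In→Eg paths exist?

Assign every edge capacity 1; by Menger, the answer equals the max flow.
Path In→Eg (+1); total 1.
Path In→R3→Eg (+1); total 2.
Path In→E→Eg (+1); total 3.
No residual In→Eg path; max flow = 3.
Certifying cut of size 3: {In→E, In→Eg, In→R3}.

3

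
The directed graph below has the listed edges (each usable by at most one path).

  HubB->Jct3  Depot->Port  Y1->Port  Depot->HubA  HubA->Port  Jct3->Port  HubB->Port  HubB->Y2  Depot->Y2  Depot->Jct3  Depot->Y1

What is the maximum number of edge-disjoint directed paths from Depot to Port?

4

Assign every edge capacity 1; by Menger, the answer equals the max flow.
Path Depot→Port (+1); total 1.
Path Depot→Y1→Port (+1); total 2.
Path Depot→Jct3→Port (+1); total 3.
Path Depot→HubA→Port (+1); total 4.
No residual Depot→Port path; max flow = 4.
Certifying cut of size 4: {Depot→HubA, Depot→Jct3, Depot→Port, Depot→Y1}.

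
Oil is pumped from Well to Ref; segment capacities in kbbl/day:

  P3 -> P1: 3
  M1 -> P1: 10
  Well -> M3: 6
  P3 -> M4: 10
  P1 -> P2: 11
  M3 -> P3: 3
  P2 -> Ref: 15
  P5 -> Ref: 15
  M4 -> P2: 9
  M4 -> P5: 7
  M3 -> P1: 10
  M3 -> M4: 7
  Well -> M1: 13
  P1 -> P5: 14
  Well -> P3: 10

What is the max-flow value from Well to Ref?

Augment Well→M1→P1→P5→Ref: bottleneck 10, flow now 10.
Augment Well→P3→M4→P5→Ref: bottleneck 5, flow now 15.
Augment Well→P3→M4→P2→Ref: bottleneck 5, flow now 20.
Augment Well→M3→M4→P2→Ref: bottleneck 4, flow now 24.
Augment Well→M3→P1→P2→Ref: bottleneck 2, flow now 26.
No augmenting path remains; maximum flow = 26.
In the residual graph, reachable from Well: {Well, M1}.
Min-cut edges: Well→P3 (10), Well→M3 (6), M1→P1 (10); capacity 10 + 6 + 10 = 26.
This cut is saturated, so no flow can exceed 26.

26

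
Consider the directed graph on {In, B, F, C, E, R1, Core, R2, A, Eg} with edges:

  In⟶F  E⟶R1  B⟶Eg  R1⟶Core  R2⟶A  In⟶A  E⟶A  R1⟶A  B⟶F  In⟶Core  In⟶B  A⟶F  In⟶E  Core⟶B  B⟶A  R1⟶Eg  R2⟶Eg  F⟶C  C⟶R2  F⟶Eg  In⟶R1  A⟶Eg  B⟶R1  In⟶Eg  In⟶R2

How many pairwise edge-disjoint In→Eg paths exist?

Assign every edge capacity 1; by Menger, the answer equals the max flow.
Path In→Eg (+1); total 1.
Path In→B→Eg (+1); total 2.
Path In→F→Eg (+1); total 3.
Path In→R1→Eg (+1); total 4.
Path In→R2→Eg (+1); total 5.
Path In→A→Eg (+1); total 6.
No residual In→Eg path; max flow = 6.
Certifying cut of size 6: {A→Eg, B→Eg, F→Eg, In→Eg, R1→Eg, R2→Eg}.

6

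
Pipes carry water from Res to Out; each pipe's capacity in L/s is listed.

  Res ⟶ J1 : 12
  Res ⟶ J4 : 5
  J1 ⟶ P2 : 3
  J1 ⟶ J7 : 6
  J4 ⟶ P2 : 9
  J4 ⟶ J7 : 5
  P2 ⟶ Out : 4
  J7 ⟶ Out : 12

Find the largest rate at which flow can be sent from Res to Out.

14

Augment Res→J1→P2→Out: bottleneck 3, flow now 3.
Augment Res→J1→J7→Out: bottleneck 6, flow now 9.
Augment Res→J4→P2→Out: bottleneck 1, flow now 10.
Augment Res→J4→J7→Out: bottleneck 4, flow now 14.
No augmenting path remains; maximum flow = 14.
In the residual graph, reachable from Res: {Res, J1}.
Min-cut edges: Res→J4 (5), J1→P2 (3), J1→J7 (6); capacity 5 + 3 + 6 = 14.
This cut is saturated, so no flow can exceed 14.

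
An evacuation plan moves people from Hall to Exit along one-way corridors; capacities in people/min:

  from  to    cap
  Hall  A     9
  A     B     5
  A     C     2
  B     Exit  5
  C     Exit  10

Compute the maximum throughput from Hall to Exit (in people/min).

7

Augment Hall→A→B→Exit: bottleneck 5, flow now 5.
Augment Hall→A→C→Exit: bottleneck 2, flow now 7.
No augmenting path remains; maximum flow = 7.
In the residual graph, reachable from Hall: {Hall, A}.
Min-cut edges: A→B (5), A→C (2); capacity 5 + 2 = 7.
This cut is saturated, so no flow can exceed 7.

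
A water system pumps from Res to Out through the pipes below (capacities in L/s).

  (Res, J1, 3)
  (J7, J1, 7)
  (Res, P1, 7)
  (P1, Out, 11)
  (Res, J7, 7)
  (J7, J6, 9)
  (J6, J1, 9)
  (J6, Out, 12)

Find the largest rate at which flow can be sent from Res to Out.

Augment Res→P1→Out: bottleneck 7, flow now 7.
Augment Res→J7→J6→Out: bottleneck 7, flow now 14.
No augmenting path remains; maximum flow = 14.
In the residual graph, reachable from Res: {Res, J1}.
Min-cut edges: Res→J7 (7), Res→P1 (7); capacity 7 + 7 = 14.
This cut is saturated, so no flow can exceed 14.

14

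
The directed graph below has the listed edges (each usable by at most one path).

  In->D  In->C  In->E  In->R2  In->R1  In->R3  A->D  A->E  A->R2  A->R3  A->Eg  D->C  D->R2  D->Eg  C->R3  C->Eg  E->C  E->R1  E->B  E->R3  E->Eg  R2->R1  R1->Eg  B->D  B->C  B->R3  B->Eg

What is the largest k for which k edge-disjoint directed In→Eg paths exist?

Assign every edge capacity 1; by Menger, the answer equals the max flow.
Path In→D→Eg (+1); total 1.
Path In→C→Eg (+1); total 2.
Path In→E→Eg (+1); total 3.
Path In→R1→Eg (+1); total 4.
No residual In→Eg path; max flow = 4.
Certifying cut of size 4: {In→C, In→D, In→E, R1→Eg}.

4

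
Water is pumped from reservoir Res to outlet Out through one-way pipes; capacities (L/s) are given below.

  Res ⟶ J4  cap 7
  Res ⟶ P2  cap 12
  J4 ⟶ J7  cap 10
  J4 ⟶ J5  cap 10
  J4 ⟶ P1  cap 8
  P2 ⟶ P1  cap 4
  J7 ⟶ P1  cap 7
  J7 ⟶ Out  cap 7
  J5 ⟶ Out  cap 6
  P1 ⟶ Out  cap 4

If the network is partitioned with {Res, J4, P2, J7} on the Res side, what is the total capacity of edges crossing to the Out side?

36

Edges leaving {Res, J4, P2, J7}: J4→J5 (10), J4→P1 (8), P2→P1 (4), J7→P1 (7), J7→Out (7).
Cut capacity = 10 + 8 + 4 + 7 + 7 = 36.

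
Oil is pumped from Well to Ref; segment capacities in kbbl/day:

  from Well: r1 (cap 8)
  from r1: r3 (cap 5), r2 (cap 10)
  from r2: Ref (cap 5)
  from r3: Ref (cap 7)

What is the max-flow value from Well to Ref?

8

Augment Well→r1→r2→Ref: bottleneck 5, flow now 5.
Augment Well→r1→r3→Ref: bottleneck 3, flow now 8.
No augmenting path remains; maximum flow = 8.
In the residual graph, reachable from Well: {Well}.
Min-cut edges: Well→r1 (8); capacity 8 = 8.
This cut is saturated, so no flow can exceed 8.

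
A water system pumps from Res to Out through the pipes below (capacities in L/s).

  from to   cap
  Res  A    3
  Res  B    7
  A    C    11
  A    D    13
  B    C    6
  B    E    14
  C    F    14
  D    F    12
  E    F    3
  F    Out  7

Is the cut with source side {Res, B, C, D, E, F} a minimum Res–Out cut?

No — its capacity is 10, but the minimum cut has capacity 7.

Given cut capacity: 3 + 7 = 10.
Augment Res→A→C→F→Out: bottleneck 3, flow now 3.
Augment Res→B→C→F→Out: bottleneck 4, flow now 7.
No augmenting path remains; maximum flow = 7.
In the residual graph, reachable from Res: {Res, A, B, C, D, E, F}.
Min-cut edges: F→Out (7); capacity 7 = 7.
Cut capacity 10 exceeds the max flow 7, so it is not minimum.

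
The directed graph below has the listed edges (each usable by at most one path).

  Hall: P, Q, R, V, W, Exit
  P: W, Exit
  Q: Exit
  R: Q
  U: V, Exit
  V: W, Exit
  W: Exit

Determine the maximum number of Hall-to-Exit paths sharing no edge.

Assign every edge capacity 1; by Menger, the answer equals the max flow.
Path Hall→Exit (+1); total 1.
Path Hall→P→Exit (+1); total 2.
Path Hall→Q→Exit (+1); total 3.
Path Hall→V→Exit (+1); total 4.
Path Hall→W→Exit (+1); total 5.
No residual Hall→Exit path; max flow = 5.
Certifying cut of size 5: {Hall→Exit, Hall→P, Hall→V, Hall→W, Q→Exit}.

5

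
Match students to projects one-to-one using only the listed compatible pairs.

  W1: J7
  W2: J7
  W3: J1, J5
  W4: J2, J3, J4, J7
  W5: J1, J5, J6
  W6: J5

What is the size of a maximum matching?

Unit-capacity flow: source→left, listed edges, right→sink; max matching = max flow.
Augmenting path W1→J7 (+1); matched 1.
Augmenting path W3→J1 (+1); matched 2.
Augmenting path W4→J2 (+1); matched 3.
Augmenting path W5→J5 (+1); matched 4.
Augmenting path W6→J5→W5→J6 (+1); matched 5.
No augmenting path remains; maximum matching = 5.
König certificate: {W3, W4, W5, W6, J7} is a vertex cover of size 5 (every listed pair touches it), so no matching can be larger.

5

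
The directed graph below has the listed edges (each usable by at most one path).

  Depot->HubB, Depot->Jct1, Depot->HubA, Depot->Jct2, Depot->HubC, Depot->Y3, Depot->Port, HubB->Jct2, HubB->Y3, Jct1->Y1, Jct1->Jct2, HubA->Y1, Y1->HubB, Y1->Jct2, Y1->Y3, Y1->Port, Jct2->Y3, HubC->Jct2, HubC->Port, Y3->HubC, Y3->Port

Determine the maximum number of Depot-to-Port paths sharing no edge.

4

Assign every edge capacity 1; by Menger, the answer equals the max flow.
Path Depot→Port (+1); total 1.
Path Depot→HubC→Port (+1); total 2.
Path Depot→Y3→Port (+1); total 3.
Path Depot→Jct1→Y1→Port (+1); total 4.
No residual Depot→Port path; max flow = 4.
Certifying cut of size 4: {Depot→Port, HubC→Port, Y1→Port, Y3→Port}.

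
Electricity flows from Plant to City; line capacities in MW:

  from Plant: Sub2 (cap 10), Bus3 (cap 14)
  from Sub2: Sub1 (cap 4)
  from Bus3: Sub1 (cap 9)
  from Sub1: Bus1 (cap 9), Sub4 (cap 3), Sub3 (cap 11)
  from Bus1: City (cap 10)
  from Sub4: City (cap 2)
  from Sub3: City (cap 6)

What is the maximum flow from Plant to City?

Augment Plant→Sub2→Sub1→Bus1→City: bottleneck 4, flow now 4.
Augment Plant→Bus3→Sub1→Bus1→City: bottleneck 5, flow now 9.
Augment Plant→Bus3→Sub1→Sub4→City: bottleneck 2, flow now 11.
Augment Plant→Bus3→Sub1→Sub3→City: bottleneck 2, flow now 13.
No augmenting path remains; maximum flow = 13.
In the residual graph, reachable from Plant: {Plant, Sub2, Bus3}.
Min-cut edges: Sub2→Sub1 (4), Bus3→Sub1 (9); capacity 4 + 9 = 13.
This cut is saturated, so no flow can exceed 13.

13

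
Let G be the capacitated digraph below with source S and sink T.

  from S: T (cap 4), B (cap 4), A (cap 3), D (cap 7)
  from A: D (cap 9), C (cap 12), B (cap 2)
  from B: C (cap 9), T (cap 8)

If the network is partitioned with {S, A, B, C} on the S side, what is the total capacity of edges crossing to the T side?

28

Edges leaving {S, A, B, C}: S→D (7), S→T (4), A→D (9), B→T (8).
Cut capacity = 7 + 4 + 9 + 8 = 28.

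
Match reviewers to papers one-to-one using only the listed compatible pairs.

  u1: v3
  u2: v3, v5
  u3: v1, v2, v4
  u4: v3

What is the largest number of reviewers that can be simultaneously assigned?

Unit-capacity flow: source→left, listed edges, right→sink; max matching = max flow.
Augmenting path u1→v3 (+1); matched 1.
Augmenting path u2→v5 (+1); matched 2.
Augmenting path u3→v1 (+1); matched 3.
No augmenting path remains; maximum matching = 3.
König certificate: {u2, u3, v3} is a vertex cover of size 3 (every listed pair touches it), so no matching can be larger.

3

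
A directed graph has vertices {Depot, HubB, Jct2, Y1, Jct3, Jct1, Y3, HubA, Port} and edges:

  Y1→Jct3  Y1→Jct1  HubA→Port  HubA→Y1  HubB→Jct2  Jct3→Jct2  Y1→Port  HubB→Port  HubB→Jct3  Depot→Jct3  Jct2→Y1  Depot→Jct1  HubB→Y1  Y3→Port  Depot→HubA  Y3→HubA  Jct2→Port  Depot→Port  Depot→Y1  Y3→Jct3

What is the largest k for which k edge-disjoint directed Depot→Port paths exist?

4

Assign every edge capacity 1; by Menger, the answer equals the max flow.
Path Depot→Port (+1); total 1.
Path Depot→Y1→Port (+1); total 2.
Path Depot→HubA→Port (+1); total 3.
Path Depot→Jct3→Jct2→Port (+1); total 4.
No residual Depot→Port path; max flow = 4.
Certifying cut of size 4: {Depot→HubA, Depot→Jct3, Depot→Port, Depot→Y1}.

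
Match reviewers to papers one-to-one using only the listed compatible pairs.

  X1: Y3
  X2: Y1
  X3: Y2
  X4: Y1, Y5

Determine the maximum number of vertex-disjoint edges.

4

Unit-capacity flow: source→left, listed edges, right→sink; max matching = max flow.
Augmenting path X1→Y3 (+1); matched 1.
Augmenting path X2→Y1 (+1); matched 2.
Augmenting path X3→Y2 (+1); matched 3.
Augmenting path X4→Y5 (+1); matched 4.
No augmenting path remains; maximum matching = 4.
König certificate: {X1, X2, X3, X4} is a vertex cover of size 4 (every listed pair touches it), so no matching can be larger.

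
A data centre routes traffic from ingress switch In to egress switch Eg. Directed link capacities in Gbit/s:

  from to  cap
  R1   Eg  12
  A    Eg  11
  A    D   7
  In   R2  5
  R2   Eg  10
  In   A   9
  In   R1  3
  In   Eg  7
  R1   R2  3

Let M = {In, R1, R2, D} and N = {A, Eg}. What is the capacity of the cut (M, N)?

Edges leaving {In, R1, R2, D}: In→A (9), In→Eg (7), R1→Eg (12), R2→Eg (10).
Cut capacity = 9 + 7 + 12 + 10 = 38.

38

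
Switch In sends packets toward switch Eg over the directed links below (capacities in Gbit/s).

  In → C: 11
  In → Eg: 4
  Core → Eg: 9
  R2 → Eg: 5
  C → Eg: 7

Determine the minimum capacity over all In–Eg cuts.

11

Augment In→Eg: bottleneck 4, flow now 4.
Augment In→C→Eg: bottleneck 7, flow now 11.
No augmenting path remains; maximum flow = 11.
By max-flow min-cut, the minimum cut capacity equals the max flow.
In the residual graph, reachable from In: {In, C}.
Min-cut edges: In→Eg (4), C→Eg (7); capacity 4 + 7 = 11.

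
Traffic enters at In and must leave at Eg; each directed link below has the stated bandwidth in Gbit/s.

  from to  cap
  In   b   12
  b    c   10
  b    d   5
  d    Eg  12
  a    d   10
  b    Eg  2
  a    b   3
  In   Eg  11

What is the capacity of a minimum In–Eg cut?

Augment In→Eg: bottleneck 11, flow now 11.
Augment In→b→Eg: bottleneck 2, flow now 13.
Augment In→b→d→Eg: bottleneck 5, flow now 18.
No augmenting path remains; maximum flow = 18.
By max-flow min-cut, the minimum cut capacity equals the max flow.
In the residual graph, reachable from In: {In, b, c}.
Min-cut edges: In→Eg (11), b→d (5), b→Eg (2); capacity 11 + 5 + 2 = 18.

18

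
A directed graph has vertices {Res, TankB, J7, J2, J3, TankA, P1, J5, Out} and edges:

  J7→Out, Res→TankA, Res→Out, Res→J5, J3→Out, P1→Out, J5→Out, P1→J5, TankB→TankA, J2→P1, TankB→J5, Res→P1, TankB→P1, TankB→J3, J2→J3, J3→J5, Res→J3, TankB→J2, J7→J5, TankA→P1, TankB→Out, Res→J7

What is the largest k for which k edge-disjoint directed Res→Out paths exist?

5

Assign every edge capacity 1; by Menger, the answer equals the max flow.
Path Res→Out (+1); total 1.
Path Res→J7→Out (+1); total 2.
Path Res→J3→Out (+1); total 3.
Path Res→P1→Out (+1); total 4.
Path Res→J5→Out (+1); total 5.
No residual Res→Out path; max flow = 5.
Certifying cut of size 5: {J5→Out, P1→Out, Res→J3, Res→J7, Res→Out}.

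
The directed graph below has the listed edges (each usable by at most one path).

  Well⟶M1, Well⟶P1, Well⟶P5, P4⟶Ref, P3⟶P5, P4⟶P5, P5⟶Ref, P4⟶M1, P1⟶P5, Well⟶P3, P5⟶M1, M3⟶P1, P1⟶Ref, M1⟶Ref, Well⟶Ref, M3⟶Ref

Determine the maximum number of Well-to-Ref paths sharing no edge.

Assign every edge capacity 1; by Menger, the answer equals the max flow.
Path Well→Ref (+1); total 1.
Path Well→P1→Ref (+1); total 2.
Path Well→P5→Ref (+1); total 3.
Path Well→M1→Ref (+1); total 4.
No residual Well→Ref path; max flow = 4.
Certifying cut of size 4: {M1→Ref, P5→Ref, Well→P1, Well→Ref}.

4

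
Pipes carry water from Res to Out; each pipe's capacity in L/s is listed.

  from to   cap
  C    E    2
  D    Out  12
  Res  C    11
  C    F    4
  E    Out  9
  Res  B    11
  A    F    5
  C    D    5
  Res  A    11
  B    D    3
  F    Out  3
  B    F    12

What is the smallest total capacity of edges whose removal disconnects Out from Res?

13

Augment Res→A→F→Out: bottleneck 3, flow now 3.
Augment Res→B→D→Out: bottleneck 3, flow now 6.
Augment Res→C→D→Out: bottleneck 5, flow now 11.
Augment Res→C→E→Out: bottleneck 2, flow now 13.
No augmenting path remains; maximum flow = 13.
By max-flow min-cut, the minimum cut capacity equals the max flow.
In the residual graph, reachable from Res: {Res, A, B, C, F}.
Min-cut edges: B→D (3), C→D (5), C→E (2), F→Out (3); capacity 3 + 5 + 2 + 3 = 13.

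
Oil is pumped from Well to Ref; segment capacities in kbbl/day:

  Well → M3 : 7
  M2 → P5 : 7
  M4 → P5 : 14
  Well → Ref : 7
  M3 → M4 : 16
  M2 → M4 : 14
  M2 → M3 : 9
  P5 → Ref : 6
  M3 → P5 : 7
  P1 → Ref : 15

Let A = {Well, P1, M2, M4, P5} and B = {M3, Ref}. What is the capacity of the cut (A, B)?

44

Edges leaving {Well, P1, M2, M4, P5}: Well→M3 (7), Well→Ref (7), P1→Ref (15), M2→M3 (9), P5→Ref (6).
Cut capacity = 7 + 7 + 15 + 9 + 6 = 44.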